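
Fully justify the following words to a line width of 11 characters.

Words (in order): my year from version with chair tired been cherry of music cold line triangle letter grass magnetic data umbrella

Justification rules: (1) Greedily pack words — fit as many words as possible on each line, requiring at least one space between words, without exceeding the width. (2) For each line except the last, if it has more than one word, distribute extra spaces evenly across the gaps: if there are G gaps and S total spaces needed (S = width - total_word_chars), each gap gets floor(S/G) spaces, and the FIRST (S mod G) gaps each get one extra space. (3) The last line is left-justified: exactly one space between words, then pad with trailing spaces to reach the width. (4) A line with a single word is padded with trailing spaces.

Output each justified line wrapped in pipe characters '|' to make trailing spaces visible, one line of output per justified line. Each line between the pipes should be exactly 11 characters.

Line 1: ['my', 'year'] (min_width=7, slack=4)
Line 2: ['from'] (min_width=4, slack=7)
Line 3: ['version'] (min_width=7, slack=4)
Line 4: ['with', 'chair'] (min_width=10, slack=1)
Line 5: ['tired', 'been'] (min_width=10, slack=1)
Line 6: ['cherry', 'of'] (min_width=9, slack=2)
Line 7: ['music', 'cold'] (min_width=10, slack=1)
Line 8: ['line'] (min_width=4, slack=7)
Line 9: ['triangle'] (min_width=8, slack=3)
Line 10: ['letter'] (min_width=6, slack=5)
Line 11: ['grass'] (min_width=5, slack=6)
Line 12: ['magnetic'] (min_width=8, slack=3)
Line 13: ['data'] (min_width=4, slack=7)
Line 14: ['umbrella'] (min_width=8, slack=3)

Answer: |my     year|
|from       |
|version    |
|with  chair|
|tired  been|
|cherry   of|
|music  cold|
|line       |
|triangle   |
|letter     |
|grass      |
|magnetic   |
|data       |
|umbrella   |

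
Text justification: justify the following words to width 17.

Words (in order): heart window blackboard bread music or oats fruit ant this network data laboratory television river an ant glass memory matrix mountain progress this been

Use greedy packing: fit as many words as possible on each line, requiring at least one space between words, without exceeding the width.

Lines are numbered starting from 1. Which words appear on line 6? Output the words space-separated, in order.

Answer: laboratory

Derivation:
Line 1: ['heart', 'window'] (min_width=12, slack=5)
Line 2: ['blackboard', 'bread'] (min_width=16, slack=1)
Line 3: ['music', 'or', 'oats'] (min_width=13, slack=4)
Line 4: ['fruit', 'ant', 'this'] (min_width=14, slack=3)
Line 5: ['network', 'data'] (min_width=12, slack=5)
Line 6: ['laboratory'] (min_width=10, slack=7)
Line 7: ['television', 'river'] (min_width=16, slack=1)
Line 8: ['an', 'ant', 'glass'] (min_width=12, slack=5)
Line 9: ['memory', 'matrix'] (min_width=13, slack=4)
Line 10: ['mountain', 'progress'] (min_width=17, slack=0)
Line 11: ['this', 'been'] (min_width=9, slack=8)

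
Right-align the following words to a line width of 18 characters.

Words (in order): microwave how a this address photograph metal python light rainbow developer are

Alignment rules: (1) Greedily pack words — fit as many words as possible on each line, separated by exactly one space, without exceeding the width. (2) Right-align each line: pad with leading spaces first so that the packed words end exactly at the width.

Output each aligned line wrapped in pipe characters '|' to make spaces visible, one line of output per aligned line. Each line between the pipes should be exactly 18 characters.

Answer: |   microwave how a|
|      this address|
|  photograph metal|
|      python light|
| rainbow developer|
|               are|

Derivation:
Line 1: ['microwave', 'how', 'a'] (min_width=15, slack=3)
Line 2: ['this', 'address'] (min_width=12, slack=6)
Line 3: ['photograph', 'metal'] (min_width=16, slack=2)
Line 4: ['python', 'light'] (min_width=12, slack=6)
Line 5: ['rainbow', 'developer'] (min_width=17, slack=1)
Line 6: ['are'] (min_width=3, slack=15)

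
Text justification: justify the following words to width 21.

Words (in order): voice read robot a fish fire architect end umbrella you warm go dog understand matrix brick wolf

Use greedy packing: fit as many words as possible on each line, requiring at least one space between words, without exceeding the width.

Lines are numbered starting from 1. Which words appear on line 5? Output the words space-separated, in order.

Line 1: ['voice', 'read', 'robot', 'a'] (min_width=18, slack=3)
Line 2: ['fish', 'fire', 'architect'] (min_width=19, slack=2)
Line 3: ['end', 'umbrella', 'you', 'warm'] (min_width=21, slack=0)
Line 4: ['go', 'dog', 'understand'] (min_width=17, slack=4)
Line 5: ['matrix', 'brick', 'wolf'] (min_width=17, slack=4)

Answer: matrix brick wolf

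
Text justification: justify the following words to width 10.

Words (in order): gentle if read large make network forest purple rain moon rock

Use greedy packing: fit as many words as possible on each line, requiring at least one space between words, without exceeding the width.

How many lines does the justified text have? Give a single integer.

Line 1: ['gentle', 'if'] (min_width=9, slack=1)
Line 2: ['read', 'large'] (min_width=10, slack=0)
Line 3: ['make'] (min_width=4, slack=6)
Line 4: ['network'] (min_width=7, slack=3)
Line 5: ['forest'] (min_width=6, slack=4)
Line 6: ['purple'] (min_width=6, slack=4)
Line 7: ['rain', 'moon'] (min_width=9, slack=1)
Line 8: ['rock'] (min_width=4, slack=6)
Total lines: 8

Answer: 8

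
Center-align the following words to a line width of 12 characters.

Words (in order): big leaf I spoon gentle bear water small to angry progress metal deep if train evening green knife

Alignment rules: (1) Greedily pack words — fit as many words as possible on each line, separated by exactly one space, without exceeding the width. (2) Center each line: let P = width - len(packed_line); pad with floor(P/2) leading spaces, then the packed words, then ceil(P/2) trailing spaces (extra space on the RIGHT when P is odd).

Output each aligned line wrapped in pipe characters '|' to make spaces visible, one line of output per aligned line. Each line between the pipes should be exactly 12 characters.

Line 1: ['big', 'leaf', 'I'] (min_width=10, slack=2)
Line 2: ['spoon', 'gentle'] (min_width=12, slack=0)
Line 3: ['bear', 'water'] (min_width=10, slack=2)
Line 4: ['small', 'to'] (min_width=8, slack=4)
Line 5: ['angry'] (min_width=5, slack=7)
Line 6: ['progress'] (min_width=8, slack=4)
Line 7: ['metal', 'deep'] (min_width=10, slack=2)
Line 8: ['if', 'train'] (min_width=8, slack=4)
Line 9: ['evening'] (min_width=7, slack=5)
Line 10: ['green', 'knife'] (min_width=11, slack=1)

Answer: | big leaf I |
|spoon gentle|
| bear water |
|  small to  |
|   angry    |
|  progress  |
| metal deep |
|  if train  |
|  evening   |
|green knife |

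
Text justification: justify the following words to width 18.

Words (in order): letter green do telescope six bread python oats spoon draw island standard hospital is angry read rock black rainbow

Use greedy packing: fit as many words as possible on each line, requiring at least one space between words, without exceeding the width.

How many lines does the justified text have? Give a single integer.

Line 1: ['letter', 'green', 'do'] (min_width=15, slack=3)
Line 2: ['telescope', 'six'] (min_width=13, slack=5)
Line 3: ['bread', 'python', 'oats'] (min_width=17, slack=1)
Line 4: ['spoon', 'draw', 'island'] (min_width=17, slack=1)
Line 5: ['standard', 'hospital'] (min_width=17, slack=1)
Line 6: ['is', 'angry', 'read', 'rock'] (min_width=18, slack=0)
Line 7: ['black', 'rainbow'] (min_width=13, slack=5)
Total lines: 7

Answer: 7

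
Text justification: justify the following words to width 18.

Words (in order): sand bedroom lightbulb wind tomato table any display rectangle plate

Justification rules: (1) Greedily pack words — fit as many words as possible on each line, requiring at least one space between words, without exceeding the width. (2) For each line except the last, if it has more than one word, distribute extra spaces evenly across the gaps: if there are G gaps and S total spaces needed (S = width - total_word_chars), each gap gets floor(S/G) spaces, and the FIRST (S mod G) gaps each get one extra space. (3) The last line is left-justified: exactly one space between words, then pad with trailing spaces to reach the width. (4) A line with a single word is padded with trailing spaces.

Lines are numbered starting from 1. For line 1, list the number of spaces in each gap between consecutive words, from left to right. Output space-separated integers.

Line 1: ['sand', 'bedroom'] (min_width=12, slack=6)
Line 2: ['lightbulb', 'wind'] (min_width=14, slack=4)
Line 3: ['tomato', 'table', 'any'] (min_width=16, slack=2)
Line 4: ['display', 'rectangle'] (min_width=17, slack=1)
Line 5: ['plate'] (min_width=5, slack=13)

Answer: 7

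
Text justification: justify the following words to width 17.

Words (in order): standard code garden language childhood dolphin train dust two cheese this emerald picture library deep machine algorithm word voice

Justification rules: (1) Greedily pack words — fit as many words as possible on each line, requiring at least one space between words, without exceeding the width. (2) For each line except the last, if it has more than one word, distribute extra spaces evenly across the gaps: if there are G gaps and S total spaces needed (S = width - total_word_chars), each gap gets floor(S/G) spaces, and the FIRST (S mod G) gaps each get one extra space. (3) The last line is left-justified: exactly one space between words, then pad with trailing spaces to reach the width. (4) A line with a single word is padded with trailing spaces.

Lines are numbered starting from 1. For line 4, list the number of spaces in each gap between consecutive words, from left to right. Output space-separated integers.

Line 1: ['standard', 'code'] (min_width=13, slack=4)
Line 2: ['garden', 'language'] (min_width=15, slack=2)
Line 3: ['childhood', 'dolphin'] (min_width=17, slack=0)
Line 4: ['train', 'dust', 'two'] (min_width=14, slack=3)
Line 5: ['cheese', 'this'] (min_width=11, slack=6)
Line 6: ['emerald', 'picture'] (min_width=15, slack=2)
Line 7: ['library', 'deep'] (min_width=12, slack=5)
Line 8: ['machine', 'algorithm'] (min_width=17, slack=0)
Line 9: ['word', 'voice'] (min_width=10, slack=7)

Answer: 3 2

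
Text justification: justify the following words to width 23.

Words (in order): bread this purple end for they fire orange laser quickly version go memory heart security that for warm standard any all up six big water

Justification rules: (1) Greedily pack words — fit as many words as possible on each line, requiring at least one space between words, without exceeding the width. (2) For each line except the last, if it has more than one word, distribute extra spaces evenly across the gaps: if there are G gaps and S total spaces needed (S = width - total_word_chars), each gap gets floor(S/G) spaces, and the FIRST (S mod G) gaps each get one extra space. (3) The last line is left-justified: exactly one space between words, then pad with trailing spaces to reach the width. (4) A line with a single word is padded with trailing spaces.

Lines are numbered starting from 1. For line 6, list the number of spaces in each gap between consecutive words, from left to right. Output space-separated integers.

Answer: 1 1 1 1

Derivation:
Line 1: ['bread', 'this', 'purple', 'end'] (min_width=21, slack=2)
Line 2: ['for', 'they', 'fire', 'orange'] (min_width=20, slack=3)
Line 3: ['laser', 'quickly', 'version'] (min_width=21, slack=2)
Line 4: ['go', 'memory', 'heart'] (min_width=15, slack=8)
Line 5: ['security', 'that', 'for', 'warm'] (min_width=22, slack=1)
Line 6: ['standard', 'any', 'all', 'up', 'six'] (min_width=23, slack=0)
Line 7: ['big', 'water'] (min_width=9, slack=14)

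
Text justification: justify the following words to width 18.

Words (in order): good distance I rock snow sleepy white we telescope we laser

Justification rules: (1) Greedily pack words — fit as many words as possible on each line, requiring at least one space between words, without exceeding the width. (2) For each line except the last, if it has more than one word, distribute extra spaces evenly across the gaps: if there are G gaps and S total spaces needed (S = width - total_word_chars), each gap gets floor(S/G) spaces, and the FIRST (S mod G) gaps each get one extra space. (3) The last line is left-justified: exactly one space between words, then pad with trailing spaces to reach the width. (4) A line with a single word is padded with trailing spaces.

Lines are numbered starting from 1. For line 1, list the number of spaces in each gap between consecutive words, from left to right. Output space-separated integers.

Answer: 3 2

Derivation:
Line 1: ['good', 'distance', 'I'] (min_width=15, slack=3)
Line 2: ['rock', 'snow', 'sleepy'] (min_width=16, slack=2)
Line 3: ['white', 'we', 'telescope'] (min_width=18, slack=0)
Line 4: ['we', 'laser'] (min_width=8, slack=10)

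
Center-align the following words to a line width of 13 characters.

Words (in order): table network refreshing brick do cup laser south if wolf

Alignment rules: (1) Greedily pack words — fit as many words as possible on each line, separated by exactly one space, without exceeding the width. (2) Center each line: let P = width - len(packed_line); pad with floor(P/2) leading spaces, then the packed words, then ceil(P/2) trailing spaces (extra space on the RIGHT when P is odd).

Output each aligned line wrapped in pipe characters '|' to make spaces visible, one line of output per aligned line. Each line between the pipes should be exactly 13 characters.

Line 1: ['table', 'network'] (min_width=13, slack=0)
Line 2: ['refreshing'] (min_width=10, slack=3)
Line 3: ['brick', 'do', 'cup'] (min_width=12, slack=1)
Line 4: ['laser', 'south'] (min_width=11, slack=2)
Line 5: ['if', 'wolf'] (min_width=7, slack=6)

Answer: |table network|
| refreshing  |
|brick do cup |
| laser south |
|   if wolf   |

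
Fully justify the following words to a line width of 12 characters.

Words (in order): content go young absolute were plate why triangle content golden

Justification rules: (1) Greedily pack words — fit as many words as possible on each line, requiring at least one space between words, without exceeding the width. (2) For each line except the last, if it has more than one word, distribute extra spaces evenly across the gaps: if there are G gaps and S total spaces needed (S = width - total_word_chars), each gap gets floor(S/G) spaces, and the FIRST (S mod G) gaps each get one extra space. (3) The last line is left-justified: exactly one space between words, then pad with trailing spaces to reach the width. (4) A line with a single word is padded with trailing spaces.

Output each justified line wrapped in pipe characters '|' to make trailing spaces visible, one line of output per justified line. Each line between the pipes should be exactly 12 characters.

Line 1: ['content', 'go'] (min_width=10, slack=2)
Line 2: ['young'] (min_width=5, slack=7)
Line 3: ['absolute'] (min_width=8, slack=4)
Line 4: ['were', 'plate'] (min_width=10, slack=2)
Line 5: ['why', 'triangle'] (min_width=12, slack=0)
Line 6: ['content'] (min_width=7, slack=5)
Line 7: ['golden'] (min_width=6, slack=6)

Answer: |content   go|
|young       |
|absolute    |
|were   plate|
|why triangle|
|content     |
|golden      |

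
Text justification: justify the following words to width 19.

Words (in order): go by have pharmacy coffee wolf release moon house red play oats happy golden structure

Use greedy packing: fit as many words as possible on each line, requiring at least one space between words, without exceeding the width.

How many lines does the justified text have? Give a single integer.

Line 1: ['go', 'by', 'have', 'pharmacy'] (min_width=19, slack=0)
Line 2: ['coffee', 'wolf', 'release'] (min_width=19, slack=0)
Line 3: ['moon', 'house', 'red', 'play'] (min_width=19, slack=0)
Line 4: ['oats', 'happy', 'golden'] (min_width=17, slack=2)
Line 5: ['structure'] (min_width=9, slack=10)
Total lines: 5

Answer: 5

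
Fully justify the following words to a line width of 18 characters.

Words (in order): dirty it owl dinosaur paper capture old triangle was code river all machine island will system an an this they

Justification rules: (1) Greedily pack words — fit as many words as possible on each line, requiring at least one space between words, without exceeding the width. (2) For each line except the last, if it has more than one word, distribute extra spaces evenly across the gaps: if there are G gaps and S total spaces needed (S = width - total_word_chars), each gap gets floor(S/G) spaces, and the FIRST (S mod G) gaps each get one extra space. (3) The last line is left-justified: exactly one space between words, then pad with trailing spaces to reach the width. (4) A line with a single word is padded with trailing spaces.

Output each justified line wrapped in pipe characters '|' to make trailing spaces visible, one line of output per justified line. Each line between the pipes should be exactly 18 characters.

Answer: |dirty    it    owl|
|dinosaur     paper|
|capture        old|
|triangle  was code|
|river  all machine|
|island will system|
|an an this they   |

Derivation:
Line 1: ['dirty', 'it', 'owl'] (min_width=12, slack=6)
Line 2: ['dinosaur', 'paper'] (min_width=14, slack=4)
Line 3: ['capture', 'old'] (min_width=11, slack=7)
Line 4: ['triangle', 'was', 'code'] (min_width=17, slack=1)
Line 5: ['river', 'all', 'machine'] (min_width=17, slack=1)
Line 6: ['island', 'will', 'system'] (min_width=18, slack=0)
Line 7: ['an', 'an', 'this', 'they'] (min_width=15, slack=3)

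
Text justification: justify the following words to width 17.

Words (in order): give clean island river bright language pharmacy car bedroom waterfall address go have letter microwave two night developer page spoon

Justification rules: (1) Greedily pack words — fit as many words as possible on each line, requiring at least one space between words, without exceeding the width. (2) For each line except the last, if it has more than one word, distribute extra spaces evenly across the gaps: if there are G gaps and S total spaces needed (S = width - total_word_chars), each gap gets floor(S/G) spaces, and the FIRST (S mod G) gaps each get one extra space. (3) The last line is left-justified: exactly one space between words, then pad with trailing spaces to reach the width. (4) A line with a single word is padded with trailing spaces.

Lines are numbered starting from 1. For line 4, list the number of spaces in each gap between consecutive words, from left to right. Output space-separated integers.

Line 1: ['give', 'clean', 'island'] (min_width=17, slack=0)
Line 2: ['river', 'bright'] (min_width=12, slack=5)
Line 3: ['language', 'pharmacy'] (min_width=17, slack=0)
Line 4: ['car', 'bedroom'] (min_width=11, slack=6)
Line 5: ['waterfall', 'address'] (min_width=17, slack=0)
Line 6: ['go', 'have', 'letter'] (min_width=14, slack=3)
Line 7: ['microwave', 'two'] (min_width=13, slack=4)
Line 8: ['night', 'developer'] (min_width=15, slack=2)
Line 9: ['page', 'spoon'] (min_width=10, slack=7)

Answer: 7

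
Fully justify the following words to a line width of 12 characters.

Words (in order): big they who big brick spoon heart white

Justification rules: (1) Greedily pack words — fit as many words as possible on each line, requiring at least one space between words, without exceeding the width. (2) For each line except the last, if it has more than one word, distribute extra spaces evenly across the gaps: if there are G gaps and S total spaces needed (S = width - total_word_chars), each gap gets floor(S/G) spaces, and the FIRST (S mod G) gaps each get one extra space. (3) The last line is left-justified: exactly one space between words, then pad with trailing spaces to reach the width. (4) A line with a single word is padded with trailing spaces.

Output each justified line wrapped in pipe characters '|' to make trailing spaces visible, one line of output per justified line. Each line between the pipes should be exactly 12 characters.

Line 1: ['big', 'they', 'who'] (min_width=12, slack=0)
Line 2: ['big', 'brick'] (min_width=9, slack=3)
Line 3: ['spoon', 'heart'] (min_width=11, slack=1)
Line 4: ['white'] (min_width=5, slack=7)

Answer: |big they who|
|big    brick|
|spoon  heart|
|white       |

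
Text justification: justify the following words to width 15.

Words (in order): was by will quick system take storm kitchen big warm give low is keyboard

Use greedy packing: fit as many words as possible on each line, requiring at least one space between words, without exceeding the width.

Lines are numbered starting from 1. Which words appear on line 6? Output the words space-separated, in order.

Line 1: ['was', 'by', 'will'] (min_width=11, slack=4)
Line 2: ['quick', 'system'] (min_width=12, slack=3)
Line 3: ['take', 'storm'] (min_width=10, slack=5)
Line 4: ['kitchen', 'big'] (min_width=11, slack=4)
Line 5: ['warm', 'give', 'low'] (min_width=13, slack=2)
Line 6: ['is', 'keyboard'] (min_width=11, slack=4)

Answer: is keyboard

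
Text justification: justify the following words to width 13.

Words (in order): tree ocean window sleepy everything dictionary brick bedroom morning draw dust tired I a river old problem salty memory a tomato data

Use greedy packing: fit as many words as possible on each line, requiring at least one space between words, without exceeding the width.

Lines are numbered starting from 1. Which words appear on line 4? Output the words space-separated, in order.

Line 1: ['tree', 'ocean'] (min_width=10, slack=3)
Line 2: ['window', 'sleepy'] (min_width=13, slack=0)
Line 3: ['everything'] (min_width=10, slack=3)
Line 4: ['dictionary'] (min_width=10, slack=3)
Line 5: ['brick', 'bedroom'] (min_width=13, slack=0)
Line 6: ['morning', 'draw'] (min_width=12, slack=1)
Line 7: ['dust', 'tired', 'I'] (min_width=12, slack=1)
Line 8: ['a', 'river', 'old'] (min_width=11, slack=2)
Line 9: ['problem', 'salty'] (min_width=13, slack=0)
Line 10: ['memory', 'a'] (min_width=8, slack=5)
Line 11: ['tomato', 'data'] (min_width=11, slack=2)

Answer: dictionary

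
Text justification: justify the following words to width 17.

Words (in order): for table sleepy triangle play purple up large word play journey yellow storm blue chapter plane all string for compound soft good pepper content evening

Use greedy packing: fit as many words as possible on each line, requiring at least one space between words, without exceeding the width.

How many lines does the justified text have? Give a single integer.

Answer: 10

Derivation:
Line 1: ['for', 'table', 'sleepy'] (min_width=16, slack=1)
Line 2: ['triangle', 'play'] (min_width=13, slack=4)
Line 3: ['purple', 'up', 'large'] (min_width=15, slack=2)
Line 4: ['word', 'play', 'journey'] (min_width=17, slack=0)
Line 5: ['yellow', 'storm', 'blue'] (min_width=17, slack=0)
Line 6: ['chapter', 'plane', 'all'] (min_width=17, slack=0)
Line 7: ['string', 'for'] (min_width=10, slack=7)
Line 8: ['compound', 'soft'] (min_width=13, slack=4)
Line 9: ['good', 'pepper'] (min_width=11, slack=6)
Line 10: ['content', 'evening'] (min_width=15, slack=2)
Total lines: 10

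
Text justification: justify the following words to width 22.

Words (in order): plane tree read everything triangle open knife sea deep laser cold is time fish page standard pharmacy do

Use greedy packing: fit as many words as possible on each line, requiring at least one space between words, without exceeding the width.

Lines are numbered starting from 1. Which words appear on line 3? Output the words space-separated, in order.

Answer: open knife sea deep

Derivation:
Line 1: ['plane', 'tree', 'read'] (min_width=15, slack=7)
Line 2: ['everything', 'triangle'] (min_width=19, slack=3)
Line 3: ['open', 'knife', 'sea', 'deep'] (min_width=19, slack=3)
Line 4: ['laser', 'cold', 'is', 'time'] (min_width=18, slack=4)
Line 5: ['fish', 'page', 'standard'] (min_width=18, slack=4)
Line 6: ['pharmacy', 'do'] (min_width=11, slack=11)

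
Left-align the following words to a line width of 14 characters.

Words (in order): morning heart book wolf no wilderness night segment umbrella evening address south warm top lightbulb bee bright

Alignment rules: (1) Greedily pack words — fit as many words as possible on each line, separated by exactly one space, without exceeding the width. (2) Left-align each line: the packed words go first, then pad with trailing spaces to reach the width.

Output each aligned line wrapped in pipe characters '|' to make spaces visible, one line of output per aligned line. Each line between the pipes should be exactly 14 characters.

Answer: |morning heart |
|book wolf no  |
|wilderness    |
|night segment |
|umbrella      |
|evening       |
|address south |
|warm top      |
|lightbulb bee |
|bright        |

Derivation:
Line 1: ['morning', 'heart'] (min_width=13, slack=1)
Line 2: ['book', 'wolf', 'no'] (min_width=12, slack=2)
Line 3: ['wilderness'] (min_width=10, slack=4)
Line 4: ['night', 'segment'] (min_width=13, slack=1)
Line 5: ['umbrella'] (min_width=8, slack=6)
Line 6: ['evening'] (min_width=7, slack=7)
Line 7: ['address', 'south'] (min_width=13, slack=1)
Line 8: ['warm', 'top'] (min_width=8, slack=6)
Line 9: ['lightbulb', 'bee'] (min_width=13, slack=1)
Line 10: ['bright'] (min_width=6, slack=8)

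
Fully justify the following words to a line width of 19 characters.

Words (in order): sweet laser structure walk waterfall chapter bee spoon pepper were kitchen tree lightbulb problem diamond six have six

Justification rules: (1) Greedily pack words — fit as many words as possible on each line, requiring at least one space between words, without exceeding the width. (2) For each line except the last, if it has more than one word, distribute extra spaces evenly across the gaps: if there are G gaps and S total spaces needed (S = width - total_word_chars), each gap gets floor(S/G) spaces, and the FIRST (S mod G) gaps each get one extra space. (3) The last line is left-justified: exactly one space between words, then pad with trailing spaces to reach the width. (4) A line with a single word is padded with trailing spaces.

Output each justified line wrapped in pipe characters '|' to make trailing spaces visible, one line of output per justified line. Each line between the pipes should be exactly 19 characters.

Answer: |sweet         laser|
|structure      walk|
|waterfall   chapter|
|bee   spoon  pepper|
|were  kitchen  tree|
|lightbulb   problem|
|diamond   six  have|
|six                |

Derivation:
Line 1: ['sweet', 'laser'] (min_width=11, slack=8)
Line 2: ['structure', 'walk'] (min_width=14, slack=5)
Line 3: ['waterfall', 'chapter'] (min_width=17, slack=2)
Line 4: ['bee', 'spoon', 'pepper'] (min_width=16, slack=3)
Line 5: ['were', 'kitchen', 'tree'] (min_width=17, slack=2)
Line 6: ['lightbulb', 'problem'] (min_width=17, slack=2)
Line 7: ['diamond', 'six', 'have'] (min_width=16, slack=3)
Line 8: ['six'] (min_width=3, slack=16)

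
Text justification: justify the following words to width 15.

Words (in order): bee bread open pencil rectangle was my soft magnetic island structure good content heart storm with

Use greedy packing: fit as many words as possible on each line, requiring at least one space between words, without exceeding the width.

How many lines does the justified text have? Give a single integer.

Answer: 8

Derivation:
Line 1: ['bee', 'bread', 'open'] (min_width=14, slack=1)
Line 2: ['pencil'] (min_width=6, slack=9)
Line 3: ['rectangle', 'was'] (min_width=13, slack=2)
Line 4: ['my', 'soft'] (min_width=7, slack=8)
Line 5: ['magnetic', 'island'] (min_width=15, slack=0)
Line 6: ['structure', 'good'] (min_width=14, slack=1)
Line 7: ['content', 'heart'] (min_width=13, slack=2)
Line 8: ['storm', 'with'] (min_width=10, slack=5)
Total lines: 8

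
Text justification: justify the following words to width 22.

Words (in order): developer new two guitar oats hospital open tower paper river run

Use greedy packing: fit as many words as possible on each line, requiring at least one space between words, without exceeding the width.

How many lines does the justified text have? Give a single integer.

Line 1: ['developer', 'new', 'two'] (min_width=17, slack=5)
Line 2: ['guitar', 'oats', 'hospital'] (min_width=20, slack=2)
Line 3: ['open', 'tower', 'paper', 'river'] (min_width=22, slack=0)
Line 4: ['run'] (min_width=3, slack=19)
Total lines: 4

Answer: 4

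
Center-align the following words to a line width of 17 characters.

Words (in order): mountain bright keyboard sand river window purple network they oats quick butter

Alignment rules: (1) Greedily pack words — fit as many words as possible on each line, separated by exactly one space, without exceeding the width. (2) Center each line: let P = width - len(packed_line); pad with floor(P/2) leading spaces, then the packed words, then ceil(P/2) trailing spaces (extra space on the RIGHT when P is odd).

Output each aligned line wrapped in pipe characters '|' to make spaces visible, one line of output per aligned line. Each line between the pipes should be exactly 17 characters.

Answer: | mountain bright |
|  keyboard sand  |
|  river window   |
| purple network  |
| they oats quick |
|     butter      |

Derivation:
Line 1: ['mountain', 'bright'] (min_width=15, slack=2)
Line 2: ['keyboard', 'sand'] (min_width=13, slack=4)
Line 3: ['river', 'window'] (min_width=12, slack=5)
Line 4: ['purple', 'network'] (min_width=14, slack=3)
Line 5: ['they', 'oats', 'quick'] (min_width=15, slack=2)
Line 6: ['butter'] (min_width=6, slack=11)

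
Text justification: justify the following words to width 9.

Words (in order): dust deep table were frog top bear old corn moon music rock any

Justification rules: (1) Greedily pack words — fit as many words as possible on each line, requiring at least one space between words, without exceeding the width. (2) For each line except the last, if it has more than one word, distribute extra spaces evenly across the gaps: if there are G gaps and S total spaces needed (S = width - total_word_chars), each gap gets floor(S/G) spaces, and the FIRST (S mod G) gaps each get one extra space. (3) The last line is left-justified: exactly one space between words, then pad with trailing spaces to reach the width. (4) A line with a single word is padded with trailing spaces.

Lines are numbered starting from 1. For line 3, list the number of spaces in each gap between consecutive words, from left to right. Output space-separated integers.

Answer: 1

Derivation:
Line 1: ['dust', 'deep'] (min_width=9, slack=0)
Line 2: ['table'] (min_width=5, slack=4)
Line 3: ['were', 'frog'] (min_width=9, slack=0)
Line 4: ['top', 'bear'] (min_width=8, slack=1)
Line 5: ['old', 'corn'] (min_width=8, slack=1)
Line 6: ['moon'] (min_width=4, slack=5)
Line 7: ['music'] (min_width=5, slack=4)
Line 8: ['rock', 'any'] (min_width=8, slack=1)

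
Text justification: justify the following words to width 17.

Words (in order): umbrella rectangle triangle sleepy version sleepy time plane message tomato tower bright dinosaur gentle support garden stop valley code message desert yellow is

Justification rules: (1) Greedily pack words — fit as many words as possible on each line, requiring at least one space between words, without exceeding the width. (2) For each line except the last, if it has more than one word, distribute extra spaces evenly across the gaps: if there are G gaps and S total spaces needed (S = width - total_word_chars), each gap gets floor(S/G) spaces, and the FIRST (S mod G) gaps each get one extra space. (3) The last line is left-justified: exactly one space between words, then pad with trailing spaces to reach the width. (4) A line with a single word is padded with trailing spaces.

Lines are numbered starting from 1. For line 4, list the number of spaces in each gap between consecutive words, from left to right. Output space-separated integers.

Answer: 4

Derivation:
Line 1: ['umbrella'] (min_width=8, slack=9)
Line 2: ['rectangle'] (min_width=9, slack=8)
Line 3: ['triangle', 'sleepy'] (min_width=15, slack=2)
Line 4: ['version', 'sleepy'] (min_width=14, slack=3)
Line 5: ['time', 'plane'] (min_width=10, slack=7)
Line 6: ['message', 'tomato'] (min_width=14, slack=3)
Line 7: ['tower', 'bright'] (min_width=12, slack=5)
Line 8: ['dinosaur', 'gentle'] (min_width=15, slack=2)
Line 9: ['support', 'garden'] (min_width=14, slack=3)
Line 10: ['stop', 'valley', 'code'] (min_width=16, slack=1)
Line 11: ['message', 'desert'] (min_width=14, slack=3)
Line 12: ['yellow', 'is'] (min_width=9, slack=8)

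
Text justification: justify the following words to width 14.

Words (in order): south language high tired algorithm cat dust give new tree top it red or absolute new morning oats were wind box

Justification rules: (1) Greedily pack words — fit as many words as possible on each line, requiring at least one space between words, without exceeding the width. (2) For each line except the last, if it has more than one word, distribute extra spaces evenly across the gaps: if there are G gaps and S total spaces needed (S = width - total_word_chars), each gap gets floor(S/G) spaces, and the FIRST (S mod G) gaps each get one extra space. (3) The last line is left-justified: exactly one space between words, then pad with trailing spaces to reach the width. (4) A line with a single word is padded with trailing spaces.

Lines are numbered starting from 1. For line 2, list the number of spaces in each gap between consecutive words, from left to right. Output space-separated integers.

Line 1: ['south', 'language'] (min_width=14, slack=0)
Line 2: ['high', 'tired'] (min_width=10, slack=4)
Line 3: ['algorithm', 'cat'] (min_width=13, slack=1)
Line 4: ['dust', 'give', 'new'] (min_width=13, slack=1)
Line 5: ['tree', 'top', 'it'] (min_width=11, slack=3)
Line 6: ['red', 'or'] (min_width=6, slack=8)
Line 7: ['absolute', 'new'] (min_width=12, slack=2)
Line 8: ['morning', 'oats'] (min_width=12, slack=2)
Line 9: ['were', 'wind', 'box'] (min_width=13, slack=1)

Answer: 5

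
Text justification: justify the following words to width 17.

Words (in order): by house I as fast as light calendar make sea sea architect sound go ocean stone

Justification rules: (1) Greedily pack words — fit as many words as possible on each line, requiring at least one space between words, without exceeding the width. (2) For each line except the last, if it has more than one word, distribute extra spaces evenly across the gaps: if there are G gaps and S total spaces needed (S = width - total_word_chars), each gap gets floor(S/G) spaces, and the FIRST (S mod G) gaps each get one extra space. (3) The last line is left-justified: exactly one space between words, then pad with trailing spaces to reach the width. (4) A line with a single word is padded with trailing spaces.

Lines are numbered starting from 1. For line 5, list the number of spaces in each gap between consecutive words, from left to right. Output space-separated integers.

Answer: 3 2

Derivation:
Line 1: ['by', 'house', 'I', 'as'] (min_width=13, slack=4)
Line 2: ['fast', 'as', 'light'] (min_width=13, slack=4)
Line 3: ['calendar', 'make', 'sea'] (min_width=17, slack=0)
Line 4: ['sea', 'architect'] (min_width=13, slack=4)
Line 5: ['sound', 'go', 'ocean'] (min_width=14, slack=3)
Line 6: ['stone'] (min_width=5, slack=12)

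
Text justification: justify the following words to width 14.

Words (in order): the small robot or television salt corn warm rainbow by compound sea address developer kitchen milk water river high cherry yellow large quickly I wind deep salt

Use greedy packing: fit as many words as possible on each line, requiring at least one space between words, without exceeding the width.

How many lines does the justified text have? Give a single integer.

Answer: 14

Derivation:
Line 1: ['the', 'small'] (min_width=9, slack=5)
Line 2: ['robot', 'or'] (min_width=8, slack=6)
Line 3: ['television'] (min_width=10, slack=4)
Line 4: ['salt', 'corn', 'warm'] (min_width=14, slack=0)
Line 5: ['rainbow', 'by'] (min_width=10, slack=4)
Line 6: ['compound', 'sea'] (min_width=12, slack=2)
Line 7: ['address'] (min_width=7, slack=7)
Line 8: ['developer'] (min_width=9, slack=5)
Line 9: ['kitchen', 'milk'] (min_width=12, slack=2)
Line 10: ['water', 'river'] (min_width=11, slack=3)
Line 11: ['high', 'cherry'] (min_width=11, slack=3)
Line 12: ['yellow', 'large'] (min_width=12, slack=2)
Line 13: ['quickly', 'I', 'wind'] (min_width=14, slack=0)
Line 14: ['deep', 'salt'] (min_width=9, slack=5)
Total lines: 14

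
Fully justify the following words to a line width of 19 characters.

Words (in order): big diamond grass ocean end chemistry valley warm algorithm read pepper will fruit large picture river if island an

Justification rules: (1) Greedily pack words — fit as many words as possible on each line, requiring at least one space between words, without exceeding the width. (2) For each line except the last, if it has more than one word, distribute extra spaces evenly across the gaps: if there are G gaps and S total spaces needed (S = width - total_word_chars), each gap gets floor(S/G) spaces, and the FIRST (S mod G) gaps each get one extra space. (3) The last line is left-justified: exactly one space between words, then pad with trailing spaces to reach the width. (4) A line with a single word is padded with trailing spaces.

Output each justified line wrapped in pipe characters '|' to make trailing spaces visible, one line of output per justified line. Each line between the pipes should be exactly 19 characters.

Answer: |big  diamond  grass|
|ocean end chemistry|
|valley         warm|
|algorithm      read|
|pepper  will  fruit|
|large picture river|
|if island an       |

Derivation:
Line 1: ['big', 'diamond', 'grass'] (min_width=17, slack=2)
Line 2: ['ocean', 'end', 'chemistry'] (min_width=19, slack=0)
Line 3: ['valley', 'warm'] (min_width=11, slack=8)
Line 4: ['algorithm', 'read'] (min_width=14, slack=5)
Line 5: ['pepper', 'will', 'fruit'] (min_width=17, slack=2)
Line 6: ['large', 'picture', 'river'] (min_width=19, slack=0)
Line 7: ['if', 'island', 'an'] (min_width=12, slack=7)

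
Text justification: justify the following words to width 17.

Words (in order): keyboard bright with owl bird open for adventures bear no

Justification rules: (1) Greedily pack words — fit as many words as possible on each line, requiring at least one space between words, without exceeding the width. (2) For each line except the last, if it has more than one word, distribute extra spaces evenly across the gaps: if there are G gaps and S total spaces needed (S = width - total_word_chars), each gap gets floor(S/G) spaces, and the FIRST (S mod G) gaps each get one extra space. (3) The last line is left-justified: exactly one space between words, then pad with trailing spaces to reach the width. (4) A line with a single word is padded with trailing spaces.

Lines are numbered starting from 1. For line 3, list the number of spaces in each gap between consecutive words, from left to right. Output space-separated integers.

Line 1: ['keyboard', 'bright'] (min_width=15, slack=2)
Line 2: ['with', 'owl', 'bird'] (min_width=13, slack=4)
Line 3: ['open', 'for'] (min_width=8, slack=9)
Line 4: ['adventures', 'bear'] (min_width=15, slack=2)
Line 5: ['no'] (min_width=2, slack=15)

Answer: 10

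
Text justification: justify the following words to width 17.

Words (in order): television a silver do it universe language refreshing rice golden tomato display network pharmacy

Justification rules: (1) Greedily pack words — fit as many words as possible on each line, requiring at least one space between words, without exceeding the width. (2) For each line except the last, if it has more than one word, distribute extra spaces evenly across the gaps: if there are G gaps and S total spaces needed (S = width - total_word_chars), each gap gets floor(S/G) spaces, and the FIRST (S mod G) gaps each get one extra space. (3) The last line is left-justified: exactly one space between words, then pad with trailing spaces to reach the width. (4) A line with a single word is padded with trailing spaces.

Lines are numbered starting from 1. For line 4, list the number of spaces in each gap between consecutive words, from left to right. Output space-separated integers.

Line 1: ['television', 'a'] (min_width=12, slack=5)
Line 2: ['silver', 'do', 'it'] (min_width=12, slack=5)
Line 3: ['universe', 'language'] (min_width=17, slack=0)
Line 4: ['refreshing', 'rice'] (min_width=15, slack=2)
Line 5: ['golden', 'tomato'] (min_width=13, slack=4)
Line 6: ['display', 'network'] (min_width=15, slack=2)
Line 7: ['pharmacy'] (min_width=8, slack=9)

Answer: 3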